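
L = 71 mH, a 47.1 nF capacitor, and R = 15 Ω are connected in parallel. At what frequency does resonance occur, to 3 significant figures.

2.75 kHz

ω₀ = 1/√(LC) = 1/√(0.071 × 4.71e-08) = 17290 rad/s
f₀ = ω₀/(2π) = 2.75 kHz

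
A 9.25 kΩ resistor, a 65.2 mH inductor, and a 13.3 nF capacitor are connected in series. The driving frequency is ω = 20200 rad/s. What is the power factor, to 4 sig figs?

X_L = ωL = 1317 Ω
X_C = 1/(ωC) = 3722 Ω
Net reactance X = X_L − X_C = -2405 Ω
Z = 9250 − j2405 Ω
|Z| = √(9250² + 2405²) = 9558 Ω
∠Z = arctan(-2405/9250) = -14.58°
cos φ = cos(-14.58°) = 0.9678

0.9678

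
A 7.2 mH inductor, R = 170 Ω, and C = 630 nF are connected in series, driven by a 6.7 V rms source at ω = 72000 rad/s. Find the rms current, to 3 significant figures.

12.8 mA

X_L = ωL = 518 Ω
X_C = 1/(ωC) = 22.0 Ω
Net reactance X = X_L − X_C = 496 Ω
Z = 170 + j496 Ω
|Z| = √(170² + 496²) = 525 Ω
I = V/|Z| = 6.7/525 = 12.8 mA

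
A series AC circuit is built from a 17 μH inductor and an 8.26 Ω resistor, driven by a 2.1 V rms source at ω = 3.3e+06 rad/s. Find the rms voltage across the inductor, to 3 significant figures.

X_L = ωL = 56.1 Ω
Z = 8.26 + j56.1 Ω
|Z| = √(8.26² + 56.1²) = 56.7 Ω
I = V/|Z| = 37.0 mA
V_L = I·|Z_L| = 0.0370 × 56.1 = 2.08 V

2.08 V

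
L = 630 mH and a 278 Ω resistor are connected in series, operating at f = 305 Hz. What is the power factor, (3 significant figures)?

0.224

ω = 2πf = 1916 rad/s
X_L = ωL = 1210 Ω
Z = 278 + j1210 Ω
|Z| = √(278² + 1210²) = 1240 Ω
∠Z = arctan(1210/278) = 77.0°
cos φ = cos(77.0°) = 0.224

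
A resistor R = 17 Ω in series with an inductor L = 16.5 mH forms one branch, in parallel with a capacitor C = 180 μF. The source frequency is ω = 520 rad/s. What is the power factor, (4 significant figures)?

0.5568

X_L = ωL = 8.580 Ω
X_C = 1/(ωC) = 10.68 Ω
Branch 1 (R+jX_L): Z₁ = 17.00 + j8.580 Ω, |Z₁| = 19.04 Ω
Branch 2 (−jX_C): Z₂ = −j10.68 Ω
Parallel: Z = Z₁Z₂/(Z₁+Z₂), |Z| = 11.88 Ω, ∠Z = -56.17°
cos φ = cos(-56.17°) = 0.5568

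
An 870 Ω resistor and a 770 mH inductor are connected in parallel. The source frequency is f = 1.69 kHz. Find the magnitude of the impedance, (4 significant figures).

865.1 Ω

ω = 2πf = 10620 rad/s
X_L = ωL = 8176 Ω
Parallel: admittances add. Y = 1/R + 1/(jωL)
Y = (0.001149 − j0.0001223) S
|Y| = 0.001156 S → |Z| = 1/|Y| = 865.1 Ω, ∠Z = −∠Y = 6.074°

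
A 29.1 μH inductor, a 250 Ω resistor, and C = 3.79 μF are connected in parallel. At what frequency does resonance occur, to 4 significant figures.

ω₀ = 1/√(LC) = 1/√(2.91e-05 × 3.79e-06) = 95220 rad/s
f₀ = ω₀/(2π) = 15.15 kHz

15.15 kHz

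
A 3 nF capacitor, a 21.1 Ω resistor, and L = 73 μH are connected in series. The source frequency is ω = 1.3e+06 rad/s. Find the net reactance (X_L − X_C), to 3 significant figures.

X_L = ωL = 94.9 Ω
X_C = 1/(ωC) = 256 Ω
X = 94.9 − 256 = -162 Ω

-162 Ω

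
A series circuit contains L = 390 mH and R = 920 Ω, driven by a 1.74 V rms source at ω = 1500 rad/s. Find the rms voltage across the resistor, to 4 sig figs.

1.468 V

X_L = ωL = 585.0 Ω
Z = 920.0 + j585.0 Ω
|Z| = √(920.0² + 585.0²) = 1090 Ω
I = V/|Z| = 1.596 mA
V_R = I·|Z_R| = 0.001596 × 920.0 = 1.468 V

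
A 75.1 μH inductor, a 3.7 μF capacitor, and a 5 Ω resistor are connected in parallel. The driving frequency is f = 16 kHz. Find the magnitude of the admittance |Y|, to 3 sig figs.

312 mS

ω = 2πf = 100500 rad/s
X_L = ωL = 7.55 Ω
X_C = 1/(ωC) = 2.69 Ω
Parallel: admittances add. Y = 1/R + 1/(jωL) + jωC
Y = (0.200 + j0.240) S
|Y| = 0.312 S → |Z| = 1/|Y| = 3.20 Ω, ∠Z = −∠Y = -50.1°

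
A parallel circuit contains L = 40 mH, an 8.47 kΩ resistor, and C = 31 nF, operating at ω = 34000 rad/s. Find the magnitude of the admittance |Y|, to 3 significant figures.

340 μS

X_L = ωL = 1360 Ω
X_C = 1/(ωC) = 949 Ω
Parallel: admittances add. Y = 1/R + 1/(jωL) + jωC
Y = (0.000118 + j0.000319) S
|Y| = 0.000340 S → |Z| = 1/|Y| = 2940 Ω, ∠Z = −∠Y = -69.7°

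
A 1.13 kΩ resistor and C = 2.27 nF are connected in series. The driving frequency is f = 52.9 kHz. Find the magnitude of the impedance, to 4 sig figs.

ω = 2πf = 332400 rad/s
X_C = 1/(ωC) = 1325 Ω
Z = 1130 − j1325 Ω
|Z| = √(1130² + 1325²) = 1742 Ω

1742 Ω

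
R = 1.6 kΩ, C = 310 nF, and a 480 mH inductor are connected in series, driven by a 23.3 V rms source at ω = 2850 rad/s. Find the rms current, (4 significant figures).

14.41 mA

X_L = ωL = 1368 Ω
X_C = 1/(ωC) = 1132 Ω
Net reactance X = X_L − X_C = 236.1 Ω
Z = 1600 + j236.1 Ω
|Z| = √(1600² + 236.1²) = 1617 Ω
I = V/|Z| = 23.3/1617 = 14.41 mA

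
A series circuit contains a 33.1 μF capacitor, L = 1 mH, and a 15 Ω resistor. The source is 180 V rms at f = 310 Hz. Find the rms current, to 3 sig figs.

8.90 A

ω = 2πf = 1948 rad/s
X_L = ωL = 1.95 Ω
X_C = 1/(ωC) = 15.5 Ω
Net reactance X = X_L − X_C = -13.6 Ω
Z = 15.0 − j13.6 Ω
|Z| = √(15.0² + 13.6²) = 20.2 Ω
I = V/|Z| = 180/20.2 = 8.90 A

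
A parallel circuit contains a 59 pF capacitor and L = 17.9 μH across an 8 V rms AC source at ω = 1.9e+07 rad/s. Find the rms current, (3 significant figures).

14.6 mA

X_L = ωL = 340 Ω
X_C = 1/(ωC) = 892 Ω
Parallel: admittances add. Y = 1/(jωL) + jωC
Y = (0 − j0.00182) S
|Y| = 0.00182 S → |Z| = 1/|Y| = 550 Ω, ∠Z = −∠Y = 90.0°
I = V/|Z| = 8/550 = 14.6 mA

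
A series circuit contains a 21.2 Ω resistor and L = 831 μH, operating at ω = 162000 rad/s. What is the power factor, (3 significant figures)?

0.156

X_L = ωL = 135 Ω
Z = 21.2 + j135 Ω
|Z| = √(21.2² + 135²) = 136 Ω
∠Z = arctan(135/21.2) = 81.1°
cos φ = cos(81.1°) = 0.156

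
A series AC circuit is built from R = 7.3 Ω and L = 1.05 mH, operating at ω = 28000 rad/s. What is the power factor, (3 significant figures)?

0.241

X_L = ωL = 29.4 Ω
Z = 7.30 + j29.4 Ω
|Z| = √(7.30² + 29.4²) = 30.3 Ω
∠Z = arctan(29.4/7.30) = 76.1°
cos φ = cos(76.1°) = 0.241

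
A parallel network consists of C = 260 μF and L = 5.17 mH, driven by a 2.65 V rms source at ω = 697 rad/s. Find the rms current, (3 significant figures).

255 mA

X_L = ωL = 3.60 Ω
X_C = 1/(ωC) = 5.52 Ω
Parallel: admittances add. Y = 1/(jωL) + jωC
Y = (0 − j0.0963) S
|Y| = 0.0963 S → |Z| = 1/|Y| = 10.4 Ω, ∠Z = −∠Y = 90.0°
I = V/|Z| = 2.65/10.4 = 255 mA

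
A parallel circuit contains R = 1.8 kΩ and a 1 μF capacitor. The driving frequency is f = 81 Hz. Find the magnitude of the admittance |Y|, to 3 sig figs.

ω = 2πf = 508.9 rad/s
X_C = 1/(ωC) = 1960 Ω
Parallel: admittances add. Y = 1/R + jωC
Y = (0.000556 + j0.000509) S
|Y| = 0.000753 S → |Z| = 1/|Y| = 1330 Ω, ∠Z = −∠Y = -42.5°

753 μS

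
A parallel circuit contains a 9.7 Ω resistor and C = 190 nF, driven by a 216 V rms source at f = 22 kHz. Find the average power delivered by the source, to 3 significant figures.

4.81 kW

ω = 2πf = 138200 rad/s
X_C = 1/(ωC) = 38.1 Ω
Parallel: admittances add. Y = 1/R + jωC
Y = (0.103 + j0.0263) S
|Y| = 0.106 S → |Z| = 1/|Y| = 9.40 Ω, ∠Z = −∠Y = -14.3°
I = V/|Z| = 23.0 A
P = VI cos φ = 216 × 23.0 × cos(-14.3°) = 4.81 kW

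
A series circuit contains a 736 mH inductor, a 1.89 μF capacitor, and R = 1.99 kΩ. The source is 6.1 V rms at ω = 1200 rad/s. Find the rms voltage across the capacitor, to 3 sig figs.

X_L = ωL = 883 Ω
X_C = 1/(ωC) = 441 Ω
Net reactance X = X_L − X_C = 442 Ω
Z = 1990 + j442 Ω
|Z| = √(1990² + 442²) = 2040 Ω
I = V/|Z| = 2.99 mA
V_C = I·|Z_C| = 0.00299 × 441 = 1.32 V

1.32 V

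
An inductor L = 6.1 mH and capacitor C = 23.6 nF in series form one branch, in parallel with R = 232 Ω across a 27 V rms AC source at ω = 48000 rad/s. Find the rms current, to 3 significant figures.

X_L = ωL = 293 Ω
X_C = 1/(ωC) = 883 Ω
Branch 1: Z₁ = R = 232 Ω
Branch 2 (series LC): Z₂ = j(X_L − X_C) = −j590 Ω
Parallel: Z = Z₁Z₂/(Z₁+Z₂), |Z| = 216 Ω, ∠Z = -21.5°
I = V/|Z| = 27/216 = 125 mA

125 mA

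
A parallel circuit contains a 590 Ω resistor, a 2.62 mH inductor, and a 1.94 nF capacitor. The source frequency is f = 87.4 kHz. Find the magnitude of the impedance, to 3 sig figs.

576 Ω

ω = 2πf = 549200 rad/s
X_L = ωL = 1440 Ω
X_C = 1/(ωC) = 939 Ω
Parallel: admittances add. Y = 1/R + 1/(jωL) + jωC
Y = (0.00169 + j0.000370) S
|Y| = 0.00173 S → |Z| = 1/|Y| = 576 Ω, ∠Z = −∠Y = -12.3°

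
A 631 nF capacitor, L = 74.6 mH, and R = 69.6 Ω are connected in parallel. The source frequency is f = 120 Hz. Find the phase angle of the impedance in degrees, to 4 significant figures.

ω = 2πf = 754.0 rad/s
X_L = ωL = 56.25 Ω
X_C = 1/(ωC) = 2102 Ω
Parallel: admittances add. Y = 1/R + 1/(jωL) + jωC
Y = (0.01437 − j0.01730) S
|Y| = 0.02249 S → |Z| = 1/|Y| = 44.46 Ω, ∠Z = −∠Y = 50.29°

50.29°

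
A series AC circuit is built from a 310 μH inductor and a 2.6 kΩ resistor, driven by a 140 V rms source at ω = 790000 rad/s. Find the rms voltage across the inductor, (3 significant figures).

13.1 V

X_L = ωL = 245 Ω
Z = 2600 + j245 Ω
|Z| = √(2600² + 245²) = 2610 Ω
I = V/|Z| = 53.6 mA
V_L = I·|Z_L| = 0.0536 × 245 = 13.1 V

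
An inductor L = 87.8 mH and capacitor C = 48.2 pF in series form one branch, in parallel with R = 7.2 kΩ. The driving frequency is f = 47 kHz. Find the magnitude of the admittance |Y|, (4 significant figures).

140.7 μS

ω = 2πf = 295300 rad/s
X_L = ωL = 25930 Ω
X_C = 1/(ωC) = 70250 Ω
Branch 1: Z₁ = R = 7200 Ω
Branch 2 (series LC): Z₂ = j(X_L − X_C) = −j44330 Ω
Parallel: Z = Z₁Z₂/(Z₁+Z₂), |Z| = 7107 Ω, ∠Z = -9.226°
|Y| = 1/|Z| = 140.7 μS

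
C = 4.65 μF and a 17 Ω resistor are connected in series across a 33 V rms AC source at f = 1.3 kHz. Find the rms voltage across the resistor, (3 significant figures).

17.9 V

ω = 2πf = 8168 rad/s
X_C = 1/(ωC) = 26.3 Ω
Z = 17.0 − j26.3 Ω
|Z| = √(17.0² + 26.3²) = 31.3 Ω
I = V/|Z| = 1.05 A
V_R = I·|Z_R| = 1.05 × 17.0 = 17.9 V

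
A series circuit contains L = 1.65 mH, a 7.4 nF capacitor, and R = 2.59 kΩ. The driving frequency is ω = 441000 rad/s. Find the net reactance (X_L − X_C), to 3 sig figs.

421 Ω

X_L = ωL = 728 Ω
X_C = 1/(ωC) = 306 Ω
X = 728 − 306 = 421 Ω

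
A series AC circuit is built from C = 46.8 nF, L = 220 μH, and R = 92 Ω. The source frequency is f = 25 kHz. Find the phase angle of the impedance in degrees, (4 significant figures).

ω = 2πf = 157100 rad/s
X_L = ωL = 34.56 Ω
X_C = 1/(ωC) = 136.0 Ω
Net reactance X = X_L − X_C = -101.5 Ω
Z = 92.00 − j101.5 Ω
|Z| = √(92.00² + 101.5²) = 137.0 Ω
∠Z = arctan(-101.5/92.00) = -47.80°

-47.80°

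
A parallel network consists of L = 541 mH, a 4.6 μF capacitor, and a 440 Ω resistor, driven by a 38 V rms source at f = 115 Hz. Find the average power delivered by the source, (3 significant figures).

ω = 2πf = 722.6 rad/s
X_L = ωL = 391 Ω
X_C = 1/(ωC) = 301 Ω
Parallel: admittances add. Y = 1/R + 1/(jωL) + jωC
Y = (0.00227 + j0.000766) S
|Y| = 0.00240 S → |Z| = 1/|Y| = 417 Ω, ∠Z = −∠Y = -18.6°
I = V/|Z| = 91.1 mA
P = VI cos φ = 38 × 0.0911 × cos(-18.6°) = 3.28 W

3.28 W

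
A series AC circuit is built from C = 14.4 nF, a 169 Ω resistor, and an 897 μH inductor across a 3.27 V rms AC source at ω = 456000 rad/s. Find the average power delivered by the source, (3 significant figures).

19.1 mW

X_L = ωL = 409 Ω
X_C = 1/(ωC) = 152 Ω
Net reactance X = X_L − X_C = 257 Ω
Z = 169 + j257 Ω
|Z| = √(169² + 257²) = 307 Ω
∠Z = arctan(257/169) = 56.6°
I = V/|Z| = 10.6 mA
P = VI cos φ = 3.27 × 0.0106 × cos(56.6°) = 19.1 mW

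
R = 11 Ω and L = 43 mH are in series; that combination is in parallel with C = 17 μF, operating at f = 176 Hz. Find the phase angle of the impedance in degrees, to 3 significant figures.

14.1°

ω = 2πf = 1106 rad/s
X_L = ωL = 47.6 Ω
X_C = 1/(ωC) = 53.2 Ω
Branch 1 (R+jX_L): Z₁ = 11.0 + j47.6 Ω, |Z₁| = 48.8 Ω
Branch 2 (−jX_C): Z₂ = −j53.2 Ω
Parallel: Z = Z₁Z₂/(Z₁+Z₂), |Z| = 210 Ω, ∠Z = 14.1°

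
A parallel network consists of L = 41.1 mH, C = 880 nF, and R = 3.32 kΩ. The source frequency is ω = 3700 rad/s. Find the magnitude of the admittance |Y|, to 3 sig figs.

X_L = ωL = 152 Ω
X_C = 1/(ωC) = 307 Ω
Parallel: admittances add. Y = 1/R + 1/(jωL) + jωC
Y = (0.000301 − j0.00332) S
|Y| = 0.00333 S → |Z| = 1/|Y| = 300 Ω, ∠Z = −∠Y = 84.8°

3.33 mS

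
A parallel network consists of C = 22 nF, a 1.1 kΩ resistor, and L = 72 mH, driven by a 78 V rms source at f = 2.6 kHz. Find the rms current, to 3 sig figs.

ω = 2πf = 16340 rad/s
X_L = ωL = 1180 Ω
X_C = 1/(ωC) = 2780 Ω
Parallel: admittances add. Y = 1/R + 1/(jωL) + jωC
Y = (0.000909 − j0.000491) S
|Y| = 0.00103 S → |Z| = 1/|Y| = 968 Ω, ∠Z = −∠Y = 28.4°
I = V/|Z| = 78/968 = 80.6 mA

80.6 mA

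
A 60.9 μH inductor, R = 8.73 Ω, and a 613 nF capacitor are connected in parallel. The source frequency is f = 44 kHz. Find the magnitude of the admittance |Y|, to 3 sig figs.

159 mS

ω = 2πf = 276500 rad/s
X_L = ωL = 16.8 Ω
X_C = 1/(ωC) = 5.90 Ω
Parallel: admittances add. Y = 1/R + 1/(jωL) + jωC
Y = (0.115 + j0.110) S
|Y| = 0.159 S → |Z| = 1/|Y| = 6.29 Ω, ∠Z = −∠Y = -43.9°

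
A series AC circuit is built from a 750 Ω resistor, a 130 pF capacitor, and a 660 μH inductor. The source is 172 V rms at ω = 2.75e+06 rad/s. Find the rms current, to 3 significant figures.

139 mA

X_L = ωL = 1820 Ω
X_C = 1/(ωC) = 2800 Ω
Net reactance X = X_L − X_C = -982 Ω
Z = 750 − j982 Ω
|Z| = √(750² + 982²) = 1240 Ω
I = V/|Z| = 172/1240 = 139 mA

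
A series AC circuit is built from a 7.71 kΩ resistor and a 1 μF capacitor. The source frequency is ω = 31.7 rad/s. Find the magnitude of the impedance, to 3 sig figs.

X_C = 1/(ωC) = 31500 Ω
Z = 7710 − j31500 Ω
|Z| = √(7710² + 31500²) = 32500 Ω

32500 Ω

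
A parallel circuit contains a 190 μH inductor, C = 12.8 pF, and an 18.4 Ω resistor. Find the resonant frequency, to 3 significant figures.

ω₀ = 1/√(LC) = 1/√(0.00019 × 1.28e-11) = 2.028e+07 rad/s
f₀ = ω₀/(2π) = 3.23 MHz

3.23 MHz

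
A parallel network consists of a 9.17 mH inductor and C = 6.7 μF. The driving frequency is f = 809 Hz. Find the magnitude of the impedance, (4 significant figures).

ω = 2πf = 5083 rad/s
X_L = ωL = 46.61 Ω
X_C = 1/(ωC) = 29.36 Ω
Parallel: admittances add. Y = 1/(jωL) + jωC
Y = (0 + j0.01260) S
|Y| = 0.01260 S → |Z| = 1/|Y| = 79.35 Ω, ∠Z = −∠Y = -90.00°

79.35 Ω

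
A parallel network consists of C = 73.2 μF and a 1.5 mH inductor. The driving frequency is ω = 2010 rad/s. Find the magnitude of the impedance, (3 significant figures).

5.42 Ω

X_L = ωL = 3.02 Ω
X_C = 1/(ωC) = 6.80 Ω
Parallel: admittances add. Y = 1/(jωL) + jωC
Y = (0 − j0.185) S
|Y| = 0.185 S → |Z| = 1/|Y| = 5.42 Ω, ∠Z = −∠Y = 90.0°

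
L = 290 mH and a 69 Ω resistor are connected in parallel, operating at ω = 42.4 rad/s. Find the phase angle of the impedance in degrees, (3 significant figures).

79.9°

X_L = ωL = 12.3 Ω
Parallel: admittances add. Y = 1/R + 1/(jωL)
Y = (0.0145 − j0.0813) S
|Y| = 0.0826 S → |Z| = 1/|Y| = 12.1 Ω, ∠Z = −∠Y = 79.9°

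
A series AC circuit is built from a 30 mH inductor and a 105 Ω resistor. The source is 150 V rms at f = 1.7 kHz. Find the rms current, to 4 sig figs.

444.8 mA

ω = 2πf = 10680 rad/s
X_L = ωL = 320.4 Ω
Z = 105.0 + j320.4 Ω
|Z| = √(105.0² + 320.4²) = 337.2 Ω
I = V/|Z| = 150/337.2 = 444.8 mA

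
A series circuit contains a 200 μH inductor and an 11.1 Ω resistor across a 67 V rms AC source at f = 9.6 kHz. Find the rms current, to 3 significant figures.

ω = 2πf = 60320 rad/s
X_L = ωL = 12.1 Ω
Z = 11.1 + j12.1 Ω
|Z| = √(11.1² + 12.1²) = 16.4 Ω
I = V/|Z| = 67/16.4 = 4.09 A

4.09 A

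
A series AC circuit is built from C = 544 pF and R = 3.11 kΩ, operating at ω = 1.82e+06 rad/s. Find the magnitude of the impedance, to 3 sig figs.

X_C = 1/(ωC) = 1010 Ω
Z = 3110 − j1010 Ω
|Z| = √(3110² + 1010²) = 3270 Ω

3270 Ω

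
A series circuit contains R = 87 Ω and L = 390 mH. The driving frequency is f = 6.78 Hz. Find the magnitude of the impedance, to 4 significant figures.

88.57 Ω

ω = 2πf = 42.60 rad/s
X_L = ωL = 16.61 Ω
Z = 87.00 + j16.61 Ω
|Z| = √(87.00² + 16.61²) = 88.57 Ω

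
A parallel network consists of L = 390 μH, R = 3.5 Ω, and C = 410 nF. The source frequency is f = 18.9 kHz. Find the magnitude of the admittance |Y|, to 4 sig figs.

ω = 2πf = 118800 rad/s
X_L = ωL = 46.31 Ω
X_C = 1/(ωC) = 20.54 Ω
Parallel: admittances add. Y = 1/R + 1/(jωL) + jωC
Y = (0.2857 + j0.02710) S
|Y| = 0.2870 S → |Z| = 1/|Y| = 3.484 Ω, ∠Z = −∠Y = -5.418°

287.0 mS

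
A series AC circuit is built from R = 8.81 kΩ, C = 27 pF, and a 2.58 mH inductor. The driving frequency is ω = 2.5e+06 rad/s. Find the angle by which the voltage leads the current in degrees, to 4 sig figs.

X_L = ωL = 6450 Ω
X_C = 1/(ωC) = 14810 Ω
Net reactance X = X_L − X_C = -8365 Ω
Z = 8810 − j8365 Ω
|Z| = √(8810² + 8365²) = 12150 Ω
∠Z = arctan(-8365/8810) = -43.52°

-43.52°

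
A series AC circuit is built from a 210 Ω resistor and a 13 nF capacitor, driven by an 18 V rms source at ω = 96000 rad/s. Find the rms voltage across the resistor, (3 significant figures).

4.56 V

X_C = 1/(ωC) = 801 Ω
Z = 210 − j801 Ω
|Z| = √(210² + 801²) = 828 Ω
I = V/|Z| = 21.7 mA
V_R = I·|Z_R| = 0.0217 × 210 = 4.56 V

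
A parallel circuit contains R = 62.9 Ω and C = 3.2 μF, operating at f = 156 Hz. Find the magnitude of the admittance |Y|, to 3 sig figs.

ω = 2πf = 980.2 rad/s
X_C = 1/(ωC) = 319 Ω
Parallel: admittances add. Y = 1/R + jωC
Y = (0.0159 + j0.00314) S
|Y| = 0.0162 S → |Z| = 1/|Y| = 61.7 Ω, ∠Z = −∠Y = -11.2°

16.2 mS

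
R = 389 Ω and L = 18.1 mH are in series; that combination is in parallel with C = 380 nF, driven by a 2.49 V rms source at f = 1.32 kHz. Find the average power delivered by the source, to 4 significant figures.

ω = 2πf = 8294 rad/s
X_L = ωL = 150.1 Ω
X_C = 1/(ωC) = 317.3 Ω
Branch 1 (R+jX_L): Z₁ = 389.0 + j150.1 Ω, |Z₁| = 417.0 Ω
Branch 2 (−jX_C): Z₂ = −j317.3 Ω
Parallel: Z = Z₁Z₂/(Z₁+Z₂), |Z| = 312.5 Ω, ∠Z = -45.64°
I = V/|Z| = 7.969 mA
P = VI cos φ = 2.49 × 0.007969 × cos(-45.64°) = 13.87 mW

13.87 mW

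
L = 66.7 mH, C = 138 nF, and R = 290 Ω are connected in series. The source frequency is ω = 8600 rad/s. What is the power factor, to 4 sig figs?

X_L = ωL = 573.6 Ω
X_C = 1/(ωC) = 842.6 Ω
Net reactance X = X_L − X_C = -269.0 Ω
Z = 290.0 − j269.0 Ω
|Z| = √(290.0² + 269.0²) = 395.5 Ω
∠Z = arctan(-269.0/290.0) = -42.85°
cos φ = cos(-42.85°) = 0.7332

0.7332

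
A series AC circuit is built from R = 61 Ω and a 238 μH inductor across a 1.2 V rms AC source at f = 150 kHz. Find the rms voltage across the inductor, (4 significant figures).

1.158 V

ω = 2πf = 942500 rad/s
X_L = ωL = 224.3 Ω
Z = 61.00 + j224.3 Ω
|Z| = √(61.00² + 224.3²) = 232.5 Ω
I = V/|Z| = 5.162 mA
V_L = I·|Z_L| = 0.005162 × 224.3 = 1.158 V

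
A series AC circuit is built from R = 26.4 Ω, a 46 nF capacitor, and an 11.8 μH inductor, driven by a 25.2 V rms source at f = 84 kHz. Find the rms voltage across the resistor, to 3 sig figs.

15.2 V

ω = 2πf = 527800 rad/s
X_L = ωL = 6.23 Ω
X_C = 1/(ωC) = 41.2 Ω
Net reactance X = X_L − X_C = -35.0 Ω
Z = 26.4 − j35.0 Ω
|Z| = √(26.4² + 35.0²) = 43.8 Ω
I = V/|Z| = 575 mA
V_R = I·|Z_R| = 0.575 × 26.4 = 15.2 V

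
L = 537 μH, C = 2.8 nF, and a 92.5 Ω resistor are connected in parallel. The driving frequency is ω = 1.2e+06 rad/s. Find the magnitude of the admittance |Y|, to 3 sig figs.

11.0 mS

X_L = ωL = 644 Ω
X_C = 1/(ωC) = 298 Ω
Parallel: admittances add. Y = 1/R + 1/(jωL) + jωC
Y = (0.0108 + j0.00181) S
|Y| = 0.0110 S → |Z| = 1/|Y| = 91.2 Ω, ∠Z = −∠Y = -9.50°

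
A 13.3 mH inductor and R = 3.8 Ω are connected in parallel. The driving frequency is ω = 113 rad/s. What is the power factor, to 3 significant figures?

X_L = ωL = 1.50 Ω
Parallel: admittances add. Y = 1/R + 1/(jωL)
Y = (0.263 − j0.665) S
|Y| = 0.716 S → |Z| = 1/|Y| = 1.40 Ω, ∠Z = −∠Y = 68.4°
cos φ = cos(68.4°) = 0.368

0.368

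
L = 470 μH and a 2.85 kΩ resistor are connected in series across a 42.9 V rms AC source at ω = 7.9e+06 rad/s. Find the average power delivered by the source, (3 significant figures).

X_L = ωL = 3710 Ω
Z = 2850 + j3710 Ω
|Z| = √(2850² + 3710²) = 4680 Ω
∠Z = arctan(3710/2850) = 52.5°
I = V/|Z| = 9.17 mA
P = VI cos φ = 42.9 × 0.00917 × cos(52.5°) = 239 mW

239 mW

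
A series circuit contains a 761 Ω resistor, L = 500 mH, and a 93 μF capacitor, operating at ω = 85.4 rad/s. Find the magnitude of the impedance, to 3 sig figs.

X_L = ωL = 42.7 Ω
X_C = 1/(ωC) = 126 Ω
Net reactance X = X_L − X_C = -83.2 Ω
Z = 761 − j83.2 Ω
|Z| = √(761² + 83.2²) = 766 Ω

766 Ω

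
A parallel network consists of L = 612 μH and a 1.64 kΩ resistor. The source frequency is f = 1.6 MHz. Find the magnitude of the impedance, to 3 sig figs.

ω = 2πf = 1.005e+07 rad/s
X_L = ωL = 6150 Ω
Parallel: admittances add. Y = 1/R + 1/(jωL)
Y = (0.000610 − j0.000163) S
|Y| = 0.000631 S → |Z| = 1/|Y| = 1580 Ω, ∠Z = −∠Y = 14.9°

1580 Ω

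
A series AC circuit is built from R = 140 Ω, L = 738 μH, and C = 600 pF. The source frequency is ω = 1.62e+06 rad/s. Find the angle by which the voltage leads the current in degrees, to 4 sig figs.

49.98°

X_L = ωL = 1196 Ω
X_C = 1/(ωC) = 1029 Ω
Net reactance X = X_L − X_C = 166.8 Ω
Z = 140.0 + j166.8 Ω
|Z| = √(140.0² + 166.8²) = 217.7 Ω
∠Z = arctan(166.8/140.0) = 49.98°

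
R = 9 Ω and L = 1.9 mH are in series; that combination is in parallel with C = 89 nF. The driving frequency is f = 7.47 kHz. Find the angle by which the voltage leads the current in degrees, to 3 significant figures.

80.8°

ω = 2πf = 46940 rad/s
X_L = ωL = 89.2 Ω
X_C = 1/(ωC) = 239 Ω
Branch 1 (R+jX_L): Z₁ = 9.00 + j89.2 Ω, |Z₁| = 89.6 Ω
Branch 2 (−jX_C): Z₂ = −j239 Ω
Parallel: Z = Z₁Z₂/(Z₁+Z₂), |Z| = 143 Ω, ∠Z = 80.8°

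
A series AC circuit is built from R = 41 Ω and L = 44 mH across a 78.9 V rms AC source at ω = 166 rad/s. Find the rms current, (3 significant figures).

1.89 A

X_L = ωL = 7.30 Ω
Z = 41.0 + j7.30 Ω
|Z| = √(41.0² + 7.30²) = 41.6 Ω
I = V/|Z| = 78.9/41.6 = 1.89 A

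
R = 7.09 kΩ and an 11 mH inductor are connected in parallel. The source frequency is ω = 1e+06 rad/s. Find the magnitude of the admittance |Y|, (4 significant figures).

X_L = ωL = 11000 Ω
Parallel: admittances add. Y = 1/R + 1/(jωL)
Y = (0.0001410 − j9.091e-05) S
|Y| = 0.0001678 S → |Z| = 1/|Y| = 5959 Ω, ∠Z = −∠Y = 32.80°

167.8 μS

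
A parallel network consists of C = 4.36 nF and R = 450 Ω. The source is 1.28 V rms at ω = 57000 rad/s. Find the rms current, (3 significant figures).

X_C = 1/(ωC) = 4020 Ω
Parallel: admittances add. Y = 1/R + jωC
Y = (0.00222 + j0.000249) S
|Y| = 0.00224 S → |Z| = 1/|Y| = 447 Ω, ∠Z = −∠Y = -6.38°
I = V/|Z| = 1.28/447 = 2.86 mA

2.86 mA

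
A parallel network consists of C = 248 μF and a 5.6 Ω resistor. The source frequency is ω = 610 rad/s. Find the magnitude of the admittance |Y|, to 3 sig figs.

X_C = 1/(ωC) = 6.61 Ω
Parallel: admittances add. Y = 1/R + jωC
Y = (0.179 + j0.151) S
|Y| = 0.234 S → |Z| = 1/|Y| = 4.27 Ω, ∠Z = −∠Y = -40.3°

234 mS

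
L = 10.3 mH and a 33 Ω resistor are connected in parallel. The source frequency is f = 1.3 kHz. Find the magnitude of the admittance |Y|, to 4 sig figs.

32.55 mS

ω = 2πf = 8168 rad/s
X_L = ωL = 84.13 Ω
Parallel: admittances add. Y = 1/R + 1/(jωL)
Y = (0.03030 − j0.01189) S
|Y| = 0.03255 S → |Z| = 1/|Y| = 30.72 Ω, ∠Z = −∠Y = 21.42°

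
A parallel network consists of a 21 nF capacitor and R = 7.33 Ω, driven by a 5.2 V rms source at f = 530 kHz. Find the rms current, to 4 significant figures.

797.2 mA

ω = 2πf = 3.33e+06 rad/s
X_C = 1/(ωC) = 14.30 Ω
Parallel: admittances add. Y = 1/R + jωC
Y = (0.1364 + j0.06993) S
|Y| = 0.1533 S → |Z| = 1/|Y| = 6.523 Ω, ∠Z = −∠Y = -27.14°
I = V/|Z| = 5.2/6.523 = 797.2 mA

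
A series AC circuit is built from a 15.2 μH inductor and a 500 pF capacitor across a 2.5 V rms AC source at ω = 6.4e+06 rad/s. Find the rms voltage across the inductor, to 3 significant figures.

X_L = ωL = 97.3 Ω
X_C = 1/(ωC) = 312 Ω
Net reactance X = X_L − X_C = -215 Ω
Z = − j215 Ω
|Z| = √(0² + 215²) = 215 Ω
I = V/|Z| = 11.6 mA
V_L = I·|Z_L| = 0.0116 × 97.3 = 1.13 V

1.13 V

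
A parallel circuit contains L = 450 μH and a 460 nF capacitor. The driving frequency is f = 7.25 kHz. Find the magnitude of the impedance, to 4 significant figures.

35.93 Ω

ω = 2πf = 45550 rad/s
X_L = ωL = 20.50 Ω
X_C = 1/(ωC) = 47.72 Ω
Parallel: admittances add. Y = 1/(jωL) + jωC
Y = (0 − j0.02783) S
|Y| = 0.02783 S → |Z| = 1/|Y| = 35.93 Ω, ∠Z = −∠Y = 90.00°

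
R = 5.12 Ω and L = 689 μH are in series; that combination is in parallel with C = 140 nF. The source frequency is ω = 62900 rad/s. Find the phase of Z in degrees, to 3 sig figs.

X_L = ωL = 43.3 Ω
X_C = 1/(ωC) = 114 Ω
Branch 1 (R+jX_L): Z₁ = 5.12 + j43.3 Ω, |Z₁| = 43.6 Ω
Branch 2 (−jX_C): Z₂ = −j114 Ω
Parallel: Z = Z₁Z₂/(Z₁+Z₂), |Z| = 70.4 Ω, ∠Z = 79.1°

79.1°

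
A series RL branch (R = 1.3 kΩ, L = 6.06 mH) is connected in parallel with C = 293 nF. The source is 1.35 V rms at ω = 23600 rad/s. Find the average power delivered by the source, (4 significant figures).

X_L = ωL = 143.0 Ω
X_C = 1/(ωC) = 144.6 Ω
Branch 1 (R+jX_L): Z₁ = 1300 + j143.0 Ω, |Z₁| = 1308 Ω
Branch 2 (−jX_C): Z₂ = −j144.6 Ω
Parallel: Z = Z₁Z₂/(Z₁+Z₂), |Z| = 145.5 Ω, ∠Z = -83.65°
I = V/|Z| = 9.279 mA
P = VI cos φ = 1.35 × 0.009279 × cos(-83.65°) = 1.385 mW

1.385 mW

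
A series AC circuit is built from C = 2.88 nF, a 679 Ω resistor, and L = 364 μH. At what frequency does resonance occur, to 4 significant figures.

ω₀ = 1/√(LC) = 1/√(0.000364 × 2.88e-09) = 976700 rad/s
f₀ = ω₀/(2π) = 155.4 kHz

155.4 kHz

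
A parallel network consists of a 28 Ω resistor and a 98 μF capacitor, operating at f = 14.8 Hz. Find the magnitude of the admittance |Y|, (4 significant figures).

36.86 mS

ω = 2πf = 92.99 rad/s
X_C = 1/(ωC) = 109.7 Ω
Parallel: admittances add. Y = 1/R + jωC
Y = (0.03571 + j0.009113) S
|Y| = 0.03686 S → |Z| = 1/|Y| = 27.13 Ω, ∠Z = −∠Y = -14.31°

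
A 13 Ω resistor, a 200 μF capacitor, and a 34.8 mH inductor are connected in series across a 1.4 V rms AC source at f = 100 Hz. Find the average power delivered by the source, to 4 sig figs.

70.30 mW

ω = 2πf = 628.3 rad/s
X_L = ωL = 21.87 Ω
X_C = 1/(ωC) = 7.958 Ω
Net reactance X = X_L − X_C = 13.91 Ω
Z = 13.00 + j13.91 Ω
|Z| = √(13.00² + 13.91²) = 19.04 Ω
∠Z = arctan(13.91/13.00) = 46.93°
I = V/|Z| = 73.54 mA
P = VI cos φ = 1.4 × 0.07354 × cos(46.93°) = 70.30 mW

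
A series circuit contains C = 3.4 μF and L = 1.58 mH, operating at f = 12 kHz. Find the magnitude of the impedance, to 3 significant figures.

115 Ω

ω = 2πf = 75400 rad/s
X_L = ωL = 119 Ω
X_C = 1/(ωC) = 3.90 Ω
Net reactance X = X_L − X_C = 115 Ω
Z = j115 Ω
|Z| = √(0² + 115²) = 115 Ω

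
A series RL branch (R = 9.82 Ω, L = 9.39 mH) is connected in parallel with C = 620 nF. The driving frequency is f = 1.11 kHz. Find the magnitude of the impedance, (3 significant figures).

92.2 Ω

ω = 2πf = 6974 rad/s
X_L = ωL = 65.5 Ω
X_C = 1/(ωC) = 231 Ω
Branch 1 (R+jX_L): Z₁ = 9.82 + j65.5 Ω, |Z₁| = 66.2 Ω
Branch 2 (−jX_C): Z₂ = −j231 Ω
Parallel: Z = Z₁Z₂/(Z₁+Z₂), |Z| = 92.2 Ω, ∠Z = 78.1°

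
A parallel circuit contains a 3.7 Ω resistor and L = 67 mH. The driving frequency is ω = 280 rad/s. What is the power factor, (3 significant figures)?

0.981

X_L = ωL = 18.8 Ω
Parallel: admittances add. Y = 1/R + 1/(jωL)
Y = (0.270 − j0.0533) S
|Y| = 0.275 S → |Z| = 1/|Y| = 3.63 Ω, ∠Z = −∠Y = 11.2°
cos φ = cos(11.2°) = 0.981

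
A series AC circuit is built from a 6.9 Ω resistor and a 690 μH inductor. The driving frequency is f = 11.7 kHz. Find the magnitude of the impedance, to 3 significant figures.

ω = 2πf = 73510 rad/s
X_L = ωL = 50.7 Ω
Z = 6.90 + j50.7 Ω
|Z| = √(6.90² + 50.7²) = 51.2 Ω

51.2 Ω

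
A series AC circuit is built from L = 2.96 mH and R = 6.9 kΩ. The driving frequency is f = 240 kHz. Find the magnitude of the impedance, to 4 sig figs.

8218 Ω

ω = 2πf = 1.508e+06 rad/s
X_L = ωL = 4464 Ω
Z = 6900 + j4464 Ω
|Z| = √(6900² + 4464²) = 8218 Ω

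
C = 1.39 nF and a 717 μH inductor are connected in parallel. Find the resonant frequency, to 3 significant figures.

ω₀ = 1/√(LC) = 1/√(0.000717 × 1.39e-09) = 1.002e+06 rad/s
f₀ = ω₀/(2π) = 159 kHz

159 kHz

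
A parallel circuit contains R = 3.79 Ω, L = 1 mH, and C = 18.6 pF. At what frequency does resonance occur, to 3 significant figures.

1.17 MHz

ω₀ = 1/√(LC) = 1/√(0.001 × 1.86e-11) = 7.332e+06 rad/s
f₀ = ω₀/(2π) = 1.17 MHz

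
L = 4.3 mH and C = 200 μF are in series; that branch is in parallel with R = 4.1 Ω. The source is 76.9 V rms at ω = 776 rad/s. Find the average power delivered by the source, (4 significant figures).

X_L = ωL = 3.337 Ω
X_C = 1/(ωC) = 6.443 Ω
Branch 1: Z₁ = R = 4.100 Ω
Branch 2 (series LC): Z₂ = j(X_L − X_C) = −j3.106 Ω
Parallel: Z = Z₁Z₂/(Z₁+Z₂), |Z| = 2.476 Ω, ∠Z = -52.85°
I = V/|Z| = 31.06 A
P = VI cos φ = 76.9 × 31.06 × cos(-52.85°) = 1.442 kW

1.442 kW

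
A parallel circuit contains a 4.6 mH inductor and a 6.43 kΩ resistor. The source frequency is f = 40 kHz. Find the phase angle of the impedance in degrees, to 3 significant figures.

ω = 2πf = 251300 rad/s
X_L = ωL = 1160 Ω
Parallel: admittances add. Y = 1/R + 1/(jωL)
Y = (0.000156 − j0.000865) S
|Y| = 0.000879 S → |Z| = 1/|Y| = 1140 Ω, ∠Z = −∠Y = 79.8°

79.8°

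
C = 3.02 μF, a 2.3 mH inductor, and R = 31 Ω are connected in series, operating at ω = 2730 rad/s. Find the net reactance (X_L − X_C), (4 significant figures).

X_L = ωL = 6.279 Ω
X_C = 1/(ωC) = 121.3 Ω
X = 6.279 − 121.3 = -115.0 Ω

-115.0 Ω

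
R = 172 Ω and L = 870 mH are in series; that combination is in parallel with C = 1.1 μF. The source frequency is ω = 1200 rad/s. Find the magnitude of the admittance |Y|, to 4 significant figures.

416.8 μS

X_L = ωL = 1044 Ω
X_C = 1/(ωC) = 757.6 Ω
Branch 1 (R+jX_L): Z₁ = 172.0 + j1044 Ω, |Z₁| = 1058 Ω
Branch 2 (−jX_C): Z₂ = −j757.6 Ω
Parallel: Z = Z₁Z₂/(Z₁+Z₂), |Z| = 2399 Ω, ∠Z = -68.37°
|Y| = 1/|Z| = 416.8 μS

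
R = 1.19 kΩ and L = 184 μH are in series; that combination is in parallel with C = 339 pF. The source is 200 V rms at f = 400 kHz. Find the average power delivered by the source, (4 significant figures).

ω = 2πf = 2.513e+06 rad/s
X_L = ωL = 462.4 Ω
X_C = 1/(ωC) = 1174 Ω
Branch 1 (R+jX_L): Z₁ = 1190 + j462.4 Ω, |Z₁| = 1277 Ω
Branch 2 (−jX_C): Z₂ = −j1174 Ω
Parallel: Z = Z₁Z₂/(Z₁+Z₂), |Z| = 1081 Ω, ∠Z = -37.90°
I = V/|Z| = 185.0 mA
P = VI cos φ = 200 × 0.1850 × cos(-37.90°) = 29.20 W

29.20 W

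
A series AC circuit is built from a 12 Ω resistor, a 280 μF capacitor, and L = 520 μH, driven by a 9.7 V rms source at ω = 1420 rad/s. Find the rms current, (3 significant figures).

800 mA

X_L = ωL = 0.738 Ω
X_C = 1/(ωC) = 2.52 Ω
Net reactance X = X_L − X_C = -1.78 Ω
Z = 12.0 − j1.78 Ω
|Z| = √(12.0² + 1.78²) = 12.1 Ω
I = V/|Z| = 9.7/12.1 = 800 mA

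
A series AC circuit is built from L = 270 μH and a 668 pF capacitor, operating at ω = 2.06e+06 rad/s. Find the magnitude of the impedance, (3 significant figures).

171 Ω

X_L = ωL = 556 Ω
X_C = 1/(ωC) = 727 Ω
Net reactance X = X_L − X_C = -171 Ω
Z = − j171 Ω
|Z| = √(0² + 171²) = 171 Ω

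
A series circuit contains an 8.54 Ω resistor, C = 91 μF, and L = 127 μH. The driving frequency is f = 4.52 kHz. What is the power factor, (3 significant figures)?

0.936

ω = 2πf = 28400 rad/s
X_L = ωL = 3.61 Ω
X_C = 1/(ωC) = 0.387 Ω
Net reactance X = X_L − X_C = 3.22 Ω
Z = 8.54 + j3.22 Ω
|Z| = √(8.54² + 3.22²) = 9.13 Ω
∠Z = arctan(3.22/8.54) = 20.7°
cos φ = cos(20.7°) = 0.936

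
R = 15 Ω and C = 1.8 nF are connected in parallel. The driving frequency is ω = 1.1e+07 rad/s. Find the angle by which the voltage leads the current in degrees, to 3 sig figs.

X_C = 1/(ωC) = 50.5 Ω
Parallel: admittances add. Y = 1/R + jωC
Y = (0.0667 + j0.0198) S
|Y| = 0.0695 S → |Z| = 1/|Y| = 14.4 Ω, ∠Z = −∠Y = -16.5°

-16.5°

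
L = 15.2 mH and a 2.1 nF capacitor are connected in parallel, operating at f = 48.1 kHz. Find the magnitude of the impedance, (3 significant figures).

ω = 2πf = 302200 rad/s
X_L = ωL = 4590 Ω
X_C = 1/(ωC) = 1580 Ω
Parallel: admittances add. Y = 1/(jωL) + jωC
Y = (0 + j0.000417) S
|Y| = 0.000417 S → |Z| = 1/|Y| = 2400 Ω, ∠Z = −∠Y = -90.0°

2400 Ω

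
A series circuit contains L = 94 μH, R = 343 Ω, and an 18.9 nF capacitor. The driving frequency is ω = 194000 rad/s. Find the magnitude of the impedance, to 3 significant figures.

X_L = ωL = 18.2 Ω
X_C = 1/(ωC) = 273 Ω
Net reactance X = X_L − X_C = -254 Ω
Z = 343 − j254 Ω
|Z| = √(343² + 254²) = 427 Ω

427 Ω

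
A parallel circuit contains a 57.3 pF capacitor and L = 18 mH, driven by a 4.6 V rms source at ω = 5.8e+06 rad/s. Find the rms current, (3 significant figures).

X_L = ωL = 104000 Ω
X_C = 1/(ωC) = 3010 Ω
Parallel: admittances add. Y = 1/(jωL) + jωC
Y = (0 + j0.000323) S
|Y| = 0.000323 S → |Z| = 1/|Y| = 3100 Ω, ∠Z = −∠Y = -90.0°
I = V/|Z| = 4.6/3100 = 1.48 mA

1.48 mA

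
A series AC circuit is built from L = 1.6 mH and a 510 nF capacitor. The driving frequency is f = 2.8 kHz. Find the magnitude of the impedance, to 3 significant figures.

ω = 2πf = 17590 rad/s
X_L = ωL = 28.1 Ω
X_C = 1/(ωC) = 111 Ω
Net reactance X = X_L − X_C = -83.3 Ω
Z = − j83.3 Ω
|Z| = √(0² + 83.3²) = 83.3 Ω

83.3 Ω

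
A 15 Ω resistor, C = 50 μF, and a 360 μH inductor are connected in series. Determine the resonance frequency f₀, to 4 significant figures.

ω₀ = 1/√(LC) = 1/√(0.00036 × 5e-05) = 7454 rad/s
f₀ = ω₀/(2π) = 1.186 kHz

1.186 kHz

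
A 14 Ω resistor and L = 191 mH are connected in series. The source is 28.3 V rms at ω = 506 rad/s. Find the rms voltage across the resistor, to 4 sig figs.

4.057 V

X_L = ωL = 96.65 Ω
Z = 14.00 + j96.65 Ω
|Z| = √(14.00² + 96.65²) = 97.65 Ω
I = V/|Z| = 289.8 mA
V_R = I·|Z_R| = 0.2898 × 14.00 = 4.057 V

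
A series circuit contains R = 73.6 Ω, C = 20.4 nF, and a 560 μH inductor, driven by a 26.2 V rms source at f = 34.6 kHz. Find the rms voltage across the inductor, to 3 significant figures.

ω = 2πf = 217400 rad/s
X_L = ωL = 122 Ω
X_C = 1/(ωC) = 225 Ω
Net reactance X = X_L − X_C = -104 Ω
Z = 73.6 − j104 Ω
|Z| = √(73.6² + 104²) = 127 Ω
I = V/|Z| = 206 mA
V_L = I·|Z_L| = 0.206 × 122 = 25.1 V

25.1 V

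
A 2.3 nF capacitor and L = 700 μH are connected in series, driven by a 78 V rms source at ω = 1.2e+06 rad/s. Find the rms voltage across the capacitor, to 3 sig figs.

59.2 V

X_L = ωL = 840 Ω
X_C = 1/(ωC) = 362 Ω
Net reactance X = X_L − X_C = 478 Ω
Z = j478 Ω
|Z| = √(0² + 478²) = 478 Ω
I = V/|Z| = 163 mA
V_C = I·|Z_C| = 0.163 × 362 = 59.2 V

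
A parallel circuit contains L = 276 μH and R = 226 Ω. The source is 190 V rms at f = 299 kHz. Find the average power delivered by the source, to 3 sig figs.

ω = 2πf = 1.879e+06 rad/s
X_L = ωL = 519 Ω
Parallel: admittances add. Y = 1/R + 1/(jωL)
Y = (0.00442 − j0.00193) S
|Y| = 0.00483 S → |Z| = 1/|Y| = 207 Ω, ∠Z = −∠Y = 23.6°
I = V/|Z| = 917 mA
P = VI cos φ = 190 × 0.917 × cos(23.6°) = 160 W

160 W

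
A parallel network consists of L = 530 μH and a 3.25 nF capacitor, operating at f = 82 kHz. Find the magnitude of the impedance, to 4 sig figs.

503.1 Ω

ω = 2πf = 515200 rad/s
X_L = ωL = 273.1 Ω
X_C = 1/(ωC) = 597.2 Ω
Parallel: admittances add. Y = 1/(jωL) + jωC
Y = (0 − j0.001988) S
|Y| = 0.001988 S → |Z| = 1/|Y| = 503.1 Ω, ∠Z = −∠Y = 90.00°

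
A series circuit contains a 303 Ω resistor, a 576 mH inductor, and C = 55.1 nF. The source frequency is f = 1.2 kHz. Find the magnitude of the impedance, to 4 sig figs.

ω = 2πf = 7540 rad/s
X_L = ωL = 4343 Ω
X_C = 1/(ωC) = 2407 Ω
Net reactance X = X_L − X_C = 1936 Ω
Z = 303.0 + j1936 Ω
|Z| = √(303.0² + 1936²) = 1959 Ω

1959 Ω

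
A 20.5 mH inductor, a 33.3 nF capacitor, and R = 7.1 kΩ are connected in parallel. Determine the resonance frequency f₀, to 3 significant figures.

ω₀ = 1/√(LC) = 1/√(0.0205 × 3.33e-08) = 38270 rad/s
f₀ = ω₀/(2π) = 6.09 kHz

6.09 kHz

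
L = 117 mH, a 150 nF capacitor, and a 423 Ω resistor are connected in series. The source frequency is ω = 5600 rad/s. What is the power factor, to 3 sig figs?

X_L = ωL = 655 Ω
X_C = 1/(ωC) = 1190 Ω
Net reactance X = X_L − X_C = -535 Ω
Z = 423 − j535 Ω
|Z| = √(423² + 535²) = 682 Ω
∠Z = arctan(-535/423) = -51.7°
cos φ = cos(-51.7°) = 0.620

0.620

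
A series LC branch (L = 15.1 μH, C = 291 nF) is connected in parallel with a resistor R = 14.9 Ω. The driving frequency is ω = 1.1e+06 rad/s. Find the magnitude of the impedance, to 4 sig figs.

9.999 Ω

X_L = ωL = 16.61 Ω
X_C = 1/(ωC) = 3.124 Ω
Branch 1: Z₁ = R = 14.90 Ω
Branch 2 (series LC): Z₂ = j(X_L − X_C) = j13.49 Ω
Parallel: Z = Z₁Z₂/(Z₁+Z₂), |Z| = 9.999 Ω, ∠Z = 47.85°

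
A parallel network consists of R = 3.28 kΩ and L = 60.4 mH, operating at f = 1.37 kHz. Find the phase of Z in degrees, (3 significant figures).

81.0°

ω = 2πf = 8608 rad/s
X_L = ωL = 520 Ω
Parallel: admittances add. Y = 1/R + 1/(jωL)
Y = (0.000305 − j0.00192) S
|Y| = 0.00195 S → |Z| = 1/|Y| = 514 Ω, ∠Z = −∠Y = 81.0°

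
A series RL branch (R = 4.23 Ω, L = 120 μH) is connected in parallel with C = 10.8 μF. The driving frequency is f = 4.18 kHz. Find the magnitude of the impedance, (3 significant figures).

ω = 2πf = 26260 rad/s
X_L = ωL = 3.15 Ω
X_C = 1/(ωC) = 3.53 Ω
Branch 1 (R+jX_L): Z₁ = 4.23 + j3.15 Ω, |Z₁| = 5.28 Ω
Branch 2 (−jX_C): Z₂ = −j3.53 Ω
Parallel: Z = Z₁Z₂/(Z₁+Z₂), |Z| = 4.38 Ω, ∠Z = -48.3°

4.38 Ω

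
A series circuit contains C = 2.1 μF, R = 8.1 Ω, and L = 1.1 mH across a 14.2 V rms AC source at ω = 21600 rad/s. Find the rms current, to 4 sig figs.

X_L = ωL = 23.76 Ω
X_C = 1/(ωC) = 22.05 Ω
Net reactance X = X_L − X_C = 1.714 Ω
Z = 8.100 + j1.714 Ω
|Z| = √(8.100² + 1.714²) = 8.279 Ω
I = V/|Z| = 14.2/8.279 = 1.715 A

1.715 A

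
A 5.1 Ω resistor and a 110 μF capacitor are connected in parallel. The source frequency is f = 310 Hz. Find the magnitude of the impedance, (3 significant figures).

3.44 Ω

ω = 2πf = 1948 rad/s
X_C = 1/(ωC) = 4.67 Ω
Parallel: admittances add. Y = 1/R + jωC
Y = (0.196 + j0.214) S
|Y| = 0.290 S → |Z| = 1/|Y| = 3.44 Ω, ∠Z = −∠Y = -47.5°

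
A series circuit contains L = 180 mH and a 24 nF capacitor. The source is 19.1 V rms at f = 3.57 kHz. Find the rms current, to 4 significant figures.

8.761 mA

ω = 2πf = 22430 rad/s
X_L = ωL = 4038 Ω
X_C = 1/(ωC) = 1858 Ω
Net reactance X = X_L − X_C = 2180 Ω
Z = j2180 Ω
|Z| = √(0² + 2180²) = 2180 Ω
I = V/|Z| = 19.1/2180 = 8.761 mA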